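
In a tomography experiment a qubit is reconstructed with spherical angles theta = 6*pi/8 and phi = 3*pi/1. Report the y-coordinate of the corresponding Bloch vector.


theta = 2.3562, phi = 9.4248
r_y = sin(theta)*sin(phi) = 0.7071 * 0.0000
r_y = 0.0000

0.0000


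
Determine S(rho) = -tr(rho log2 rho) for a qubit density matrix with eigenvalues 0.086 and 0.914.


S = -p*log2(p) - (1-p)*log2(1-p)
p = 0.0860, 1-p = 0.9140
= -0.0860 * log2(0.0860) - 0.9140 * log2(0.9140)
= -(-0.3044) - (-0.1186)
= 0.4230

0.4230


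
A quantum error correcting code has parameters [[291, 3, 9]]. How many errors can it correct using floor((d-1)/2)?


Code parameters: [[291, 3, 9]], distance d = 9.
Number of correctable errors = floor((d-1)/2)
= floor((9 - 1)/2)
= floor(8/2)
= 4

4


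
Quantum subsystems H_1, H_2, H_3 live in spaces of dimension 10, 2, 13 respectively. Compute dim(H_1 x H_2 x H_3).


dim(H_1 x H_2 x H_3) = 10 * 2 * 13
= 20 * 13
= 260

260


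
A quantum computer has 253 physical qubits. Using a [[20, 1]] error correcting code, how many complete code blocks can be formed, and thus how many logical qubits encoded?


Each code block uses 20 physical qubits for 1 logical qubit(s).
Number of complete blocks = floor(253 / 20) = 12
Logical qubits = 12 * 1
= 12

12


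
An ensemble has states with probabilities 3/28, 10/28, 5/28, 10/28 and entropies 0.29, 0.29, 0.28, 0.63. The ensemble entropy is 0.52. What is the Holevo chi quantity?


chi = S(rho) - sum_i p_i * S(rho_i)
Weighted entropy = 3/28 * 0.29 + 10/28 * 0.29 + 5/28 * 0.28 + 10/28 * 0.63
= 0.4096
chi = 0.52 - 0.4096
= 0.1104

0.1104


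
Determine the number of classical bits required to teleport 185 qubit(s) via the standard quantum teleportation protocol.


Quantum teleportation requires 2 classical bits per qubit teleported.
185 qubit(s) -> 2 * 185 = 370 classical bits

370


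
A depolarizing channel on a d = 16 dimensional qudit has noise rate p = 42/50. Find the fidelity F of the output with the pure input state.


F = (1-p) + p/d
= (1 - 0.8400) + 0.8400/16
= 0.1600 + 0.0525
= 0.2125

0.2125


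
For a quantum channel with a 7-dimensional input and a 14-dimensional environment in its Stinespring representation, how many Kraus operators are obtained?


Tracing out the environment in an orthonormal basis {|i>_E} gives Kraus operators K_i = <i|_E U |0>_E.
Number of Kraus operators = dim(H_env) = d_env
= 14

14


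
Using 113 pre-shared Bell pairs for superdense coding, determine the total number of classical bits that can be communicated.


Superdense coding allows 2 classical bits per shared entangled pair.
113 pair(s) -> 2 * 113 = 226 classical bits

226


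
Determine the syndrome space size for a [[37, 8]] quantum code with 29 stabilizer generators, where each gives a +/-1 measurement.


Each stabilizer generator gives a binary (+1 or -1) measurement outcome.
With 29 independent generators:
Total syndromes = 2^29
= 536870912

536870912


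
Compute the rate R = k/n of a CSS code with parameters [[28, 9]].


Code rate R = k/n
= 9/28
= 0.3214

0.3214


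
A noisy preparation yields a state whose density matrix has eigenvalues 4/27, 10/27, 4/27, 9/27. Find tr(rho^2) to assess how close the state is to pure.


tr(rho^2) = sum of eigenvalues squared
= (4/27)^2 + (10/27)^2 + (4/27)^2 + (9/27)^2
= (16 + 100 + 16 + 81) / 729
= 213/729
= 0.2922

0.2922


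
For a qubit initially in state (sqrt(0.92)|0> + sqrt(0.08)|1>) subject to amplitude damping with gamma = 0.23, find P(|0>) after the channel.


For amplitude damping with parameter gamma on state sqrt(a)|0> + sqrt(b)|1>:
alpha^2 = 0.92, beta^2 = 0.08
P(|0>) = alpha^2 + gamma * beta^2
= 0.92 + 0.23 * 0.08
= 0.92 + 0.0184
= 0.9384

0.9384


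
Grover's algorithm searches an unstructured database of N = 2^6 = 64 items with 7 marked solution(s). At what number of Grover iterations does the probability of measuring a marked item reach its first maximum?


After j Grover iterations the success probability is P(j) = sin^2((2j+1)*theta), where sin(theta) = sqrt(k/N).
N = 2^6 = 64, k = 7
sin(theta) = sqrt(k/N) = 0.3307189139
theta = arcsin(sqrt(k/N)) = 0.3370652533 rad
P(j) reaches its first maximum when (2j+1)*theta is as close as possible to pi/2, i.e. j = round(pi/(4*theta) - 1/2).
pi/(4*theta) - 1/2 = 1.8301
(For comparison, the common estimate pi/4 * sqrt(N/k) = 2.3748; the exact maximiser is used here.)
Optimal iterations = 2

2


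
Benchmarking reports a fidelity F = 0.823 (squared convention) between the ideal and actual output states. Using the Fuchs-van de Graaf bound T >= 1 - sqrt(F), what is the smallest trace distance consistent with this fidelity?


Fuchs-van de Graaf (squared-fidelity convention): 1 - sqrt(F) <= T <= sqrt(1 - F).
Lower bound: T >= 1 - sqrt(F)
sqrt(F) = sqrt(0.823) = 0.9072
T >= 1 - 0.9072
T >= 0.0928

0.0928


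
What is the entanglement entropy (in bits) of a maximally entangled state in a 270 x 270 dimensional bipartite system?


For a maximally entangled state in d x d:
S = log2(d) = log2(270)
= 8.0768

8.0768


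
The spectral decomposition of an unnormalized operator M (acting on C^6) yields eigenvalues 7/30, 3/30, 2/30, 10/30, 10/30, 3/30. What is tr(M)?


tr(M) = sum of eigenvalues
= 7/30 + 3/30 + 2/30 + 10/30 + 10/30 + 3/30
= 35/30
= 1.1667

1.1667


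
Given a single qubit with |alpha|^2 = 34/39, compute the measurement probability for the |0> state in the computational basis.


|alpha|^2 = 34/39 = 0.8718
|beta|^2 = 1 - 34/39 = 5/39 = 0.1282
P(|0>) = |alpha|^2 = 0.8718

0.8718


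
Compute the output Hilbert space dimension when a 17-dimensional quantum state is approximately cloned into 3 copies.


Output space = H^(tensor 3) where dim(H) = 17
dim = 17^3
= 289 (after 2 factors)
= 4913 (after 3 factors)
= 4913

4913


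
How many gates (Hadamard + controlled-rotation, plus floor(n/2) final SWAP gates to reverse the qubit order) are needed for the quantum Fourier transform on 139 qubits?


Hadamard gates: 139
Controlled rotations: n*(n-1)/2 = 139*138/2 = 9591
SWAP gates: floor(n/2) = floor(139/2) = 69
Total = 139 + 9591 + 69
= 9799

9799


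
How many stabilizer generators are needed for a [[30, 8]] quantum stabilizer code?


For an [[n,k]] stabilizer code:
Number of stabilizer generators = n - k
= 30 - 8
= 22

22


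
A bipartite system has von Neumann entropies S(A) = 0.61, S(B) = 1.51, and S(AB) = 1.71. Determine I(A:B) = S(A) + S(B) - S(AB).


I(A:B) = S(A) + S(B) - S(AB)
= 0.61 + 1.51 - 1.71
= 0.4100

0.4100


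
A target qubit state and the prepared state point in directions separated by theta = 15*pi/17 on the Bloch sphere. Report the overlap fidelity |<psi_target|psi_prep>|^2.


For states separated by angle theta on Bloch sphere:
F = cos^2(theta/2)
theta = 15*pi/17 = 2.7720
theta/2 = 1.3860
cos(theta/2) = 0.1837
F = 0.0338

0.0338


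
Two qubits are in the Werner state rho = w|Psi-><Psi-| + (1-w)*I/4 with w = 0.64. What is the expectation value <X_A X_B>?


|Psi-> = (|01> - |10>)/sqrt(2)
For the pure Bell state, <X_A X_B> = -1 (Bell-state Pauli correlator).
The maximally-mixed part I/4 has tr(I/4 * P tensor P) = 0 for any traceless Pauli P.
So <X_A X_B>_rho = w * (-1) + (1 - w) * 0
= 0.64 * (-1)
= -0.6400

-0.6400


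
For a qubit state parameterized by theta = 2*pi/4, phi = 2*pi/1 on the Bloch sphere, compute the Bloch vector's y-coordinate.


theta = 1.5708, phi = 6.2832
r_y = sin(theta)*sin(phi) = 1.0000 * 0.0000
r_y = 0.0000

0.0000


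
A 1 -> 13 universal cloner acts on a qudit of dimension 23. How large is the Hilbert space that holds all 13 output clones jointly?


Output space = H^(tensor 13) where dim(H) = 23
dim = 23^13
= 529 (after 2 factors)
= 12167 (after 3 factors)
= 279841 (after 4 factors)
= 6436343 (after 5 factors)
= 148035889 (after 6 factors)
= 3404825447 (after 7 factors)
= 78310985281 (after 8 factors)
= 1801152661463 (after 9 factors)
= 41426511213649 (after 10 factors)
= 952809757913927 (after 11 factors)
= 21914624432020321 (after 12 factors)
= 504036361936467383 (after 13 factors)
= 504036361936467383

504036361936467383


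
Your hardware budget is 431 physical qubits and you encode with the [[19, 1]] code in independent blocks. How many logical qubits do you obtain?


Each code block uses 19 physical qubits for 1 logical qubit(s).
Number of complete blocks = floor(431 / 19) = 22
Logical qubits = 22 * 1
= 22

22


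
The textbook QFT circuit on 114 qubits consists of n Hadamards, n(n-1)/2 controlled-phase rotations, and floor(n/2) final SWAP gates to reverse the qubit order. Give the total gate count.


Hadamard gates: 114
Controlled rotations: n*(n-1)/2 = 114*113/2 = 6441
SWAP gates: floor(n/2) = floor(114/2) = 57
Total = 114 + 6441 + 57
= 6612

6612


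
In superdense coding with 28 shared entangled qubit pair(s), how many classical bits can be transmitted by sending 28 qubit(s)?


Superdense coding allows 2 classical bits per shared entangled pair.
28 pair(s) -> 2 * 28 = 56 classical bits

56


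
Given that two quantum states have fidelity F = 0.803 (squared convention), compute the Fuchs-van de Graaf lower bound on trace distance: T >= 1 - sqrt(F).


Fuchs-van de Graaf (squared-fidelity convention): 1 - sqrt(F) <= T <= sqrt(1 - F).
Lower bound: T >= 1 - sqrt(F)
sqrt(F) = sqrt(0.803) = 0.8961
T >= 1 - 0.8961
T >= 0.1039

0.1039


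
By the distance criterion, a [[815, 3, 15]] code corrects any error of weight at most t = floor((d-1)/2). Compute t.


Code parameters: [[815, 3, 15]], distance d = 15.
Number of correctable errors = floor((d-1)/2)
= floor((15 - 1)/2)
= floor(14/2)
= 7

7


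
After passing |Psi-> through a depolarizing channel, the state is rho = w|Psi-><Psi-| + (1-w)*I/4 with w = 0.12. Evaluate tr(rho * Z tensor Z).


|Psi-> = (|01> - |10>)/sqrt(2)
For the pure Bell state, <Z_A Z_B> = -1 (Bell-state Pauli correlator).
The maximally-mixed part I/4 has tr(I/4 * P tensor P) = 0 for any traceless Pauli P.
So <Z_A Z_B>_rho = w * (-1) + (1 - w) * 0
= 0.12 * (-1)
= -0.1200

-0.1200


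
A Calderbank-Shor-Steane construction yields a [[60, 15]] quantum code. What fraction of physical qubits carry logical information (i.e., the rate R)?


Code rate R = k/n
= 15/60
= 0.2500

0.2500


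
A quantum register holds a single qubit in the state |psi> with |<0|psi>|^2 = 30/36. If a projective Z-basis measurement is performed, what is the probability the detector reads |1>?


|alpha|^2 = 30/36 = 0.8333
|beta|^2 = 1 - 30/36 = 6/36 = 0.1667
P(|1>) = |beta|^2 = 0.1667

0.1667


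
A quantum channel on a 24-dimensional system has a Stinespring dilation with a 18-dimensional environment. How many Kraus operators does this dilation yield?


Tracing out the environment in an orthonormal basis {|i>_E} gives Kraus operators K_i = <i|_E U |0>_E.
Number of Kraus operators = dim(H_env) = d_env
= 18

18


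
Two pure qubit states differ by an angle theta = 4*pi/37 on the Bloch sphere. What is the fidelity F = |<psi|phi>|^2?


For states separated by angle theta on Bloch sphere:
F = cos^2(theta/2)
theta = 4*pi/37 = 0.3396
theta/2 = 0.1698
cos(theta/2) = 0.9856
F = 0.9714

0.9714


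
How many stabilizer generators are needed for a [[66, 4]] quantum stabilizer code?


For an [[n,k]] stabilizer code:
Number of stabilizer generators = n - k
= 66 - 4
= 62

62


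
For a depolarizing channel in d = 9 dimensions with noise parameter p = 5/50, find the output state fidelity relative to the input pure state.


F = (1-p) + p/d
= (1 - 0.1000) + 0.1000/9
= 0.9000 + 0.0111
= 0.9111

0.9111


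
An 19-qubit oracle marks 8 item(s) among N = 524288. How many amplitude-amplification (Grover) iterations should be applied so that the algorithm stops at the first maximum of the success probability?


After j Grover iterations the success probability is P(j) = sin^2((2j+1)*theta), where sin(theta) = sqrt(k/N).
N = 2^19 = 524288, k = 8
sin(theta) = sqrt(k/N) = 0.00390625
theta = arcsin(sqrt(k/N)) = 0.003906259934 rad
P(j) reaches its first maximum when (2j+1)*theta is as close as possible to pi/2, i.e. j = round(pi/(4*theta) - 1/2).
pi/(4*theta) - 1/2 = 200.5614
(For comparison, the common estimate pi/4 * sqrt(N/k) = 201.0619; the exact maximiser is used here.)
Optimal iterations = 201

201


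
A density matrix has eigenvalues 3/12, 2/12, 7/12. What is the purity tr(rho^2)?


tr(rho^2) = sum of eigenvalues squared
= (3/12)^2 + (2/12)^2 + (7/12)^2
= (9 + 4 + 49) / 144
= 62/144
= 0.4306

0.4306


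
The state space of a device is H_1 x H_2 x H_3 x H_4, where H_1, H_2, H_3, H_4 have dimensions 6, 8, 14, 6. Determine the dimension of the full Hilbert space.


dim(H_1 x H_2 x H_3 x H_4) = 6 * 8 * 14 * 6
= 48 * 14 * 6
= 672 * 6
= 4032

4032


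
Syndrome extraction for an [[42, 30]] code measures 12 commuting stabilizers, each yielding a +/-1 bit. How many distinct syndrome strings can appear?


Each stabilizer generator gives a binary (+1 or -1) measurement outcome.
With 12 independent generators:
Total syndromes = 2^12
= 4096

4096


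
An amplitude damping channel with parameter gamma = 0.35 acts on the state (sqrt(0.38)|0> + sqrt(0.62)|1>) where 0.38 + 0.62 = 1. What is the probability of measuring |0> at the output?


For amplitude damping with parameter gamma on state sqrt(a)|0> + sqrt(b)|1>:
alpha^2 = 0.38, beta^2 = 0.62
P(|0>) = alpha^2 + gamma * beta^2
= 0.38 + 0.35 * 0.62
= 0.38 + 0.2170
= 0.5970

0.5970


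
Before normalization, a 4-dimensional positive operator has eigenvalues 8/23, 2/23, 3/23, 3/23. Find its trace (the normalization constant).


tr(M) = sum of eigenvalues
= 8/23 + 2/23 + 3/23 + 3/23
= 16/23
= 0.6957

0.6957


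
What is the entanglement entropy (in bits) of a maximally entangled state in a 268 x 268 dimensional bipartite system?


For a maximally entangled state in d x d:
S = log2(d) = log2(268)
= 8.0661

8.0661


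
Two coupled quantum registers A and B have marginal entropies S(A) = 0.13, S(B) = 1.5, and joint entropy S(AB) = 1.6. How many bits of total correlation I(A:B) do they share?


I(A:B) = S(A) + S(B) - S(AB)
= 0.13 + 1.5 - 1.6
= 0.0300

0.0300


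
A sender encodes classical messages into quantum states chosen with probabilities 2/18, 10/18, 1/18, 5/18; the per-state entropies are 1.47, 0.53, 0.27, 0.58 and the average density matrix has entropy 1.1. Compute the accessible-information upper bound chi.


chi = S(rho) - sum_i p_i * S(rho_i)
Weighted entropy = 2/18 * 1.47 + 10/18 * 0.53 + 1/18 * 0.27 + 5/18 * 0.58
= 0.6339
chi = 1.1 - 0.6339
= 0.4661

0.4661


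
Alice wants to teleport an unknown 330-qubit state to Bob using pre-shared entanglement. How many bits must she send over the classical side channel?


Quantum teleportation requires 2 classical bits per qubit teleported.
330 qubit(s) -> 2 * 330 = 660 classical bits

660


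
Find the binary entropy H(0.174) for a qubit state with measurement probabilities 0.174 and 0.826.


S = -p*log2(p) - (1-p)*log2(1-p)
p = 0.1740, 1-p = 0.8260
= -0.1740 * log2(0.1740) - 0.8260 * log2(0.8260)
= -(-0.4390) - (-0.2278)
= 0.6668

0.6668


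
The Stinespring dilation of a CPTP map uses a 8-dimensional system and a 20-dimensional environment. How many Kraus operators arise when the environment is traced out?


Tracing out the environment in an orthonormal basis {|i>_E} gives Kraus operators K_i = <i|_E U |0>_E.
Number of Kraus operators = dim(H_env) = d_env
= 20

20


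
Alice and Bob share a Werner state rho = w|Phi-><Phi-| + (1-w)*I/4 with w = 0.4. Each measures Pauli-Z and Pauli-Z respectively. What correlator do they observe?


|Phi-> = (|00> - |11>)/sqrt(2)
For the pure Bell state, <Z_A Z_B> = +1 (Bell-state Pauli correlator).
The maximally-mixed part I/4 has tr(I/4 * P tensor P) = 0 for any traceless Pauli P.
So <Z_A Z_B>_rho = w * (+1) + (1 - w) * 0
= 0.4 * (+1)
= 0.4000

0.4000


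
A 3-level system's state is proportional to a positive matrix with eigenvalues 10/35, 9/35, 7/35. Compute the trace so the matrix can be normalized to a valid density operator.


tr(M) = sum of eigenvalues
= 10/35 + 9/35 + 7/35
= 26/35
= 0.7429

0.7429


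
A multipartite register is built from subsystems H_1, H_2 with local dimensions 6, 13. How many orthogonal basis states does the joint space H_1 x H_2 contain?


dim(H_1 x H_2) = 6 * 13
= 78

78


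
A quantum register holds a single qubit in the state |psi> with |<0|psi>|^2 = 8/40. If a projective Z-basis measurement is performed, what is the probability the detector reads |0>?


|alpha|^2 = 8/40 = 0.2000
|beta|^2 = 1 - 8/40 = 32/40 = 0.8000
P(|0>) = |alpha|^2 = 0.2000

0.2000


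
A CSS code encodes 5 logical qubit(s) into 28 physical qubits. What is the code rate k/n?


Code rate R = k/n
= 5/28
= 0.1786

0.1786


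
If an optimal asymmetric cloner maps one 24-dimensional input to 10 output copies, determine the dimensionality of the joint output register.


Output space = H^(tensor 10) where dim(H) = 24
dim = 24^10
= 576 (after 2 factors)
= 13824 (after 3 factors)
= 331776 (after 4 factors)
= 7962624 (after 5 factors)
= 191102976 (after 6 factors)
= 4586471424 (after 7 factors)
= 110075314176 (after 8 factors)
= 2641807540224 (after 9 factors)
= 63403380965376 (after 10 factors)
= 63403380965376

63403380965376


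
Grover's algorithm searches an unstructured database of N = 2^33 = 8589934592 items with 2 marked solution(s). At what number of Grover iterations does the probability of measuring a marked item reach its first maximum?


After j Grover iterations the success probability is P(j) = sin^2((2j+1)*theta), where sin(theta) = sqrt(k/N).
N = 2^33 = 8589934592, k = 2
sin(theta) = sqrt(k/N) = 1.525878906e-05
theta = arcsin(sqrt(k/N)) = 1.525878906e-05 rad
P(j) reaches its first maximum when (2j+1)*theta is as close as possible to pi/2, i.e. j = round(pi/(4*theta) - 1/2).
pi/(4*theta) - 1/2 = 51471.3540
(For comparison, the common estimate pi/4 * sqrt(N/k) = 51471.8540; the exact maximiser is used here.)
Optimal iterations = 51471

51471


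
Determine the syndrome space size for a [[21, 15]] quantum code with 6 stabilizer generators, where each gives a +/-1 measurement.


Each stabilizer generator gives a binary (+1 or -1) measurement outcome.
With 6 independent generators:
Total syndromes = 2^6
= 64

64


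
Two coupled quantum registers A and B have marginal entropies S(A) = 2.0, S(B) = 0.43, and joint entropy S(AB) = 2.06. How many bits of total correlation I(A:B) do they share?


I(A:B) = S(A) + S(B) - S(AB)
= 2.0 + 0.43 - 2.06
= 0.3700

0.3700


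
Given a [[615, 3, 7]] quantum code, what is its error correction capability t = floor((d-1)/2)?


Code parameters: [[615, 3, 7]], distance d = 7.
Number of correctable errors = floor((d-1)/2)
= floor((7 - 1)/2)
= floor(6/2)
= 3

3


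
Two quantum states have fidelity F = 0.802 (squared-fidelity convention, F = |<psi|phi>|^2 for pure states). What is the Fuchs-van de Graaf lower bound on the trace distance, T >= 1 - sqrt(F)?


Fuchs-van de Graaf (squared-fidelity convention): 1 - sqrt(F) <= T <= sqrt(1 - F).
Lower bound: T >= 1 - sqrt(F)
sqrt(F) = sqrt(0.802) = 0.8955
T >= 1 - 0.8955
T >= 0.1045

0.1045


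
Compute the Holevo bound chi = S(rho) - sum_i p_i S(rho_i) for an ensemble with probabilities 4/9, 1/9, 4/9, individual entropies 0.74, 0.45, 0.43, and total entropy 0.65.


chi = S(rho) - sum_i p_i * S(rho_i)
Weighted entropy = 4/9 * 0.74 + 1/9 * 0.45 + 4/9 * 0.43
= 0.5700
chi = 0.65 - 0.5700
= 0.0800

0.0800


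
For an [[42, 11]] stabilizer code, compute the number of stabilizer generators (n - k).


For an [[n,k]] stabilizer code:
Number of stabilizer generators = n - k
= 42 - 11
= 31

31


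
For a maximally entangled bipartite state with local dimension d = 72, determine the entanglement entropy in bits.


For a maximally entangled state in d x d:
S = log2(d) = log2(72)
= 6.1699

6.1699


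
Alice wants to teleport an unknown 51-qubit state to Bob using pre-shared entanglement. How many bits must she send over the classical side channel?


Quantum teleportation requires 2 classical bits per qubit teleported.
51 qubit(s) -> 2 * 51 = 102 classical bits

102


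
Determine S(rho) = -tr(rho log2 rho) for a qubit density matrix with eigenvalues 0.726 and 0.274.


S = -p*log2(p) - (1-p)*log2(1-p)
p = 0.7260, 1-p = 0.2740
= -0.7260 * log2(0.7260) - 0.2740 * log2(0.2740)
= -(-0.3354) - (-0.5118)
= 0.8471

0.8471


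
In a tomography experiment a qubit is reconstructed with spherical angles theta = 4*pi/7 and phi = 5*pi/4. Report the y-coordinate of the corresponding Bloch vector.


theta = 1.7952, phi = 3.9270
r_y = sin(theta)*sin(phi) = 0.9749 * -0.7071
r_y = -0.6894

-0.6894


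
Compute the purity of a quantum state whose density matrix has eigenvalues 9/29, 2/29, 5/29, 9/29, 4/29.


tr(rho^2) = sum of eigenvalues squared
= (9/29)^2 + (2/29)^2 + (5/29)^2 + (9/29)^2 + (4/29)^2
= (81 + 4 + 25 + 81 + 16) / 841
= 207/841
= 0.2461

0.2461


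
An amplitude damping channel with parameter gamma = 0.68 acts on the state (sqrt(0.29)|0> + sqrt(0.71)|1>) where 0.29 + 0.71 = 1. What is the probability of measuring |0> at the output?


For amplitude damping with parameter gamma on state sqrt(a)|0> + sqrt(b)|1>:
alpha^2 = 0.29, beta^2 = 0.71
P(|0>) = alpha^2 + gamma * beta^2
= 0.29 + 0.68 * 0.71
= 0.29 + 0.4828
= 0.7728

0.7728


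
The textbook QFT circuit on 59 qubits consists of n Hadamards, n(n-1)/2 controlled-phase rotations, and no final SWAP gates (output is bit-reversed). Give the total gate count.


Hadamard gates: 59
Controlled rotations: n*(n-1)/2 = 59*58/2 = 1711
SWAP gates: 0 (omitted)
Total = 59 + 1711
= 1770

1770


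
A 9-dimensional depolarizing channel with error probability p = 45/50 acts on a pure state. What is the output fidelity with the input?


F = (1-p) + p/d
= (1 - 0.9000) + 0.9000/9
= 0.1000 + 0.1000
= 0.2000

0.2000


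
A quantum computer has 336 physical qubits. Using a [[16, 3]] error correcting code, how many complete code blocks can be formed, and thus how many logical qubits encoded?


Each code block uses 16 physical qubits for 3 logical qubit(s).
Number of complete blocks = floor(336 / 16) = 21
Logical qubits = 21 * 3
= 63

63


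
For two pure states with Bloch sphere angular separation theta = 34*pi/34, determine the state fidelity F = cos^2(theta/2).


For states separated by angle theta on Bloch sphere:
F = cos^2(theta/2)
theta = 34*pi/34 = 3.1416
theta/2 = 1.5708
cos(theta/2) = 0.0000
F = 0.0000

0.0000


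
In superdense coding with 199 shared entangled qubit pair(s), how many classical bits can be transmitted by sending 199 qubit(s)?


Superdense coding allows 2 classical bits per shared entangled pair.
199 pair(s) -> 2 * 199 = 398 classical bits

398


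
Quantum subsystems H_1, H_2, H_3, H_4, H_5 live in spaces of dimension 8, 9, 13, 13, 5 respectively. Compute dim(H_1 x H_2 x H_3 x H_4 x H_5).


dim(H_1 x H_2 x H_3 x H_4 x H_5) = 8 * 9 * 13 * 13 * 5
= 72 * 13 * 13 * 5
= 936 * 13 * 5
= 12168 * 5
= 60840

60840


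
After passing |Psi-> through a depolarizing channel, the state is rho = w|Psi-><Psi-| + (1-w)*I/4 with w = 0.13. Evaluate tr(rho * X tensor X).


|Psi-> = (|01> - |10>)/sqrt(2)
For the pure Bell state, <X_A X_B> = -1 (Bell-state Pauli correlator).
The maximally-mixed part I/4 has tr(I/4 * P tensor P) = 0 for any traceless Pauli P.
So <X_A X_B>_rho = w * (-1) + (1 - w) * 0
= 0.13 * (-1)
= -0.1300

-0.1300


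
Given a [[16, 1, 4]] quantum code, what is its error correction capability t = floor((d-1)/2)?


Code parameters: [[16, 1, 4]], distance d = 4.
Number of correctable errors = floor((d-1)/2)
= floor((4 - 1)/2)
= floor(3/2)
= 1

1


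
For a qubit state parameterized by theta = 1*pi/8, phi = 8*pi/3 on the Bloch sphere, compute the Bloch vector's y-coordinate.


theta = 0.3927, phi = 8.3776
r_y = sin(theta)*sin(phi) = 0.3827 * 0.8660
r_y = 0.3314

0.3314


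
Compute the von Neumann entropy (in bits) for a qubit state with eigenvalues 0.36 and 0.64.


S = -p*log2(p) - (1-p)*log2(1-p)
p = 0.3600, 1-p = 0.6400
= -0.3600 * log2(0.3600) - 0.6400 * log2(0.6400)
= -(-0.5306) - (-0.4121)
= 0.9427

0.9427


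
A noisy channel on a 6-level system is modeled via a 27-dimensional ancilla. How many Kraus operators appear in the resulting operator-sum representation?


Tracing out the environment in an orthonormal basis {|i>_E} gives Kraus operators K_i = <i|_E U |0>_E.
Number of Kraus operators = dim(H_env) = d_env
= 27

27


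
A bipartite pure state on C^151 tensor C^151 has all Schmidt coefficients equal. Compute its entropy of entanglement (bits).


For a maximally entangled state in d x d:
S = log2(d) = log2(151)
= 7.2384

7.2384


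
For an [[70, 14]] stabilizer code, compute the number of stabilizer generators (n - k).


For an [[n,k]] stabilizer code:
Number of stabilizer generators = n - k
= 70 - 14
= 56

56


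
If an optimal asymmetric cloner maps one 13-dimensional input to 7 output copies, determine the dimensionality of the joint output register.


Output space = H^(tensor 7) where dim(H) = 13
dim = 13^7
= 169 (after 2 factors)
= 2197 (after 3 factors)
= 28561 (after 4 factors)
= 371293 (after 5 factors)
= 4826809 (after 6 factors)
= 62748517 (after 7 factors)
= 62748517

62748517


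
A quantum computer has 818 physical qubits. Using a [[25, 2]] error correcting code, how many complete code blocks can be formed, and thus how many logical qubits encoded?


Each code block uses 25 physical qubits for 2 logical qubit(s).
Number of complete blocks = floor(818 / 25) = 32
Logical qubits = 32 * 2
= 64

64


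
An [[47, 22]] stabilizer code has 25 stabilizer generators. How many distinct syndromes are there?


Each stabilizer generator gives a binary (+1 or -1) measurement outcome.
With 25 independent generators:
Total syndromes = 2^25
= 33554432

33554432


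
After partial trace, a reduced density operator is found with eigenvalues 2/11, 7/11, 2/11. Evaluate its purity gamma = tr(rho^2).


tr(rho^2) = sum of eigenvalues squared
= (2/11)^2 + (7/11)^2 + (2/11)^2
= (4 + 49 + 4) / 121
= 57/121
= 0.4711

0.4711


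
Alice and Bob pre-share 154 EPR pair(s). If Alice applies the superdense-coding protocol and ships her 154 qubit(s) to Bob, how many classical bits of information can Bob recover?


Superdense coding allows 2 classical bits per shared entangled pair.
154 pair(s) -> 2 * 154 = 308 classical bits

308


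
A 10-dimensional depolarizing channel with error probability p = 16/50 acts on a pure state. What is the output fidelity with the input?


F = (1-p) + p/d
= (1 - 0.3200) + 0.3200/10
= 0.6800 + 0.0320
= 0.7120

0.7120


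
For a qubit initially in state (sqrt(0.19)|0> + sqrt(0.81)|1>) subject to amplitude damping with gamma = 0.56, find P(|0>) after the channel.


For amplitude damping with parameter gamma on state sqrt(a)|0> + sqrt(b)|1>:
alpha^2 = 0.19, beta^2 = 0.81
P(|0>) = alpha^2 + gamma * beta^2
= 0.19 + 0.56 * 0.81
= 0.19 + 0.4536
= 0.6436

0.6436


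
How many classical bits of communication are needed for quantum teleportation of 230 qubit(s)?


Quantum teleportation requires 2 classical bits per qubit teleported.
230 qubit(s) -> 2 * 230 = 460 classical bits

460


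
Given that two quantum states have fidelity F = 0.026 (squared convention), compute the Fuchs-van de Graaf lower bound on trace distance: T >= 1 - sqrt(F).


Fuchs-van de Graaf (squared-fidelity convention): 1 - sqrt(F) <= T <= sqrt(1 - F).
Lower bound: T >= 1 - sqrt(F)
sqrt(F) = sqrt(0.026) = 0.1612
T >= 1 - 0.1612
T >= 0.8388

0.8388


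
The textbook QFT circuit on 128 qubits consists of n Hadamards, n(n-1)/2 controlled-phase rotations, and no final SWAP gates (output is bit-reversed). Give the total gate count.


Hadamard gates: 128
Controlled rotations: n*(n-1)/2 = 128*127/2 = 8128
SWAP gates: 0 (omitted)
Total = 128 + 8128
= 8256

8256


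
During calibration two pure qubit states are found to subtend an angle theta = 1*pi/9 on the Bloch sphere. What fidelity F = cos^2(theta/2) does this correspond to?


For states separated by angle theta on Bloch sphere:
F = cos^2(theta/2)
theta = 1*pi/9 = 0.3491
theta/2 = 0.1745
cos(theta/2) = 0.9848
F = 0.9698

0.9698


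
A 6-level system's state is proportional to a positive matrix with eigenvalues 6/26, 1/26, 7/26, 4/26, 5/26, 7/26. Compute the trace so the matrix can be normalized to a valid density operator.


tr(M) = sum of eigenvalues
= 6/26 + 1/26 + 7/26 + 4/26 + 5/26 + 7/26
= 30/26
= 1.1538

1.1538


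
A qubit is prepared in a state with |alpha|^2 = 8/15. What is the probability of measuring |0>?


|alpha|^2 = 8/15 = 0.5333
|beta|^2 = 1 - 8/15 = 7/15 = 0.4667
P(|0>) = |alpha|^2 = 0.5333

0.5333


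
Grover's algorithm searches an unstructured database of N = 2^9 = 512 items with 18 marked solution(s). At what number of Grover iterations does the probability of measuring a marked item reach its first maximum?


After j Grover iterations the success probability is P(j) = sin^2((2j+1)*theta), where sin(theta) = sqrt(k/N).
N = 2^9 = 512, k = 18
sin(theta) = sqrt(k/N) = 0.1875
theta = arcsin(sqrt(k/N)) = 0.1886163862 rad
P(j) reaches its first maximum when (2j+1)*theta is as close as possible to pi/2, i.e. j = round(pi/(4*theta) - 1/2).
pi/(4*theta) - 1/2 = 3.6640
(For comparison, the common estimate pi/4 * sqrt(N/k) = 4.1888; the exact maximiser is used here.)
Optimal iterations = 4

4


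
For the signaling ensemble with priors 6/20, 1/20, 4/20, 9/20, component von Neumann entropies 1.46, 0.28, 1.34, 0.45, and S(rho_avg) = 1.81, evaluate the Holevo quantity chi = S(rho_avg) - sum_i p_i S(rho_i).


chi = S(rho) - sum_i p_i * S(rho_i)
Weighted entropy = 6/20 * 1.46 + 1/20 * 0.28 + 4/20 * 1.34 + 9/20 * 0.45
= 0.9225
chi = 1.81 - 0.9225
= 0.8875

0.8875


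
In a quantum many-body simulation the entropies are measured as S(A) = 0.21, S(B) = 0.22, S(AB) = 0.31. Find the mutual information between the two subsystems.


I(A:B) = S(A) + S(B) - S(AB)
= 0.21 + 0.22 - 0.31
= 0.1200

0.1200


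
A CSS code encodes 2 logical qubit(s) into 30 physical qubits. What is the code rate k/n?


Code rate R = k/n
= 2/30
= 0.0667

0.0667


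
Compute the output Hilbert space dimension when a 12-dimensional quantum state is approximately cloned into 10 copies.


Output space = H^(tensor 10) where dim(H) = 12
dim = 12^10
= 144 (after 2 factors)
= 1728 (after 3 factors)
= 20736 (after 4 factors)
= 248832 (after 5 factors)
= 2985984 (after 6 factors)
= 35831808 (after 7 factors)
= 429981696 (after 8 factors)
= 5159780352 (after 9 factors)
= 61917364224 (after 10 factors)
= 61917364224

61917364224


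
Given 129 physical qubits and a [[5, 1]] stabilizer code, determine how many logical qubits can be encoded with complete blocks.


Each code block uses 5 physical qubits for 1 logical qubit(s).
Number of complete blocks = floor(129 / 5) = 25
Logical qubits = 25 * 1
= 25

25


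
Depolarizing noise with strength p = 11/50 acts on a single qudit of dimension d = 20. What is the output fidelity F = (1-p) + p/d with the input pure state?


F = (1-p) + p/d
= (1 - 0.2200) + 0.2200/20
= 0.7800 + 0.0110
= 0.7910

0.7910


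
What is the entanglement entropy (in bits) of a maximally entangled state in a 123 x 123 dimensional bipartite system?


For a maximally entangled state in d x d:
S = log2(d) = log2(123)
= 6.9425

6.9425


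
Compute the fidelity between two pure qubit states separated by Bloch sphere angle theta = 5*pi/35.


For states separated by angle theta on Bloch sphere:
F = cos^2(theta/2)
theta = 5*pi/35 = 0.4488
theta/2 = 0.2244
cos(theta/2) = 0.9749
F = 0.9505

0.9505


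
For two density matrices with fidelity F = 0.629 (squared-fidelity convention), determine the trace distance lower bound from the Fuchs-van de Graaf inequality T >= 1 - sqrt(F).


Fuchs-van de Graaf (squared-fidelity convention): 1 - sqrt(F) <= T <= sqrt(1 - F).
Lower bound: T >= 1 - sqrt(F)
sqrt(F) = sqrt(0.629) = 0.7931
T >= 1 - 0.7931
T >= 0.2069

0.2069


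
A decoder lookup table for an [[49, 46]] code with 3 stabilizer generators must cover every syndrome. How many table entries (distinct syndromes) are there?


Each stabilizer generator gives a binary (+1 or -1) measurement outcome.
With 3 independent generators:
Total syndromes = 2^3
= 8

8


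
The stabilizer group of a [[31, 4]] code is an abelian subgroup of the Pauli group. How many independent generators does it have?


For an [[n,k]] stabilizer code:
Number of stabilizer generators = n - k
= 31 - 4
= 27

27


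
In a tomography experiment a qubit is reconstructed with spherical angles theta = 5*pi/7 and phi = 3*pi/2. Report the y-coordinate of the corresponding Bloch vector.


theta = 2.2440, phi = 4.7124
r_y = sin(theta)*sin(phi) = 0.7818 * -1.0000
r_y = -0.7818

-0.7818


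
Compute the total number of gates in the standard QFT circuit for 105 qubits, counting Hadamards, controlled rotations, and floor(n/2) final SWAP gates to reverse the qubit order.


Hadamard gates: 105
Controlled rotations: n*(n-1)/2 = 105*104/2 = 5460
SWAP gates: floor(n/2) = floor(105/2) = 52
Total = 105 + 5460 + 52
= 5617

5617


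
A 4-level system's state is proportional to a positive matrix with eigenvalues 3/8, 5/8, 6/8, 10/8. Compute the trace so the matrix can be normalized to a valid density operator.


tr(M) = sum of eigenvalues
= 3/8 + 5/8 + 6/8 + 10/8
= 24/8
= 3.0000

3.0000


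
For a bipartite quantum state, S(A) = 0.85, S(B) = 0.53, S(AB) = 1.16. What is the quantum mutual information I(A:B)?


I(A:B) = S(A) + S(B) - S(AB)
= 0.85 + 0.53 - 1.16
= 0.2200

0.2200


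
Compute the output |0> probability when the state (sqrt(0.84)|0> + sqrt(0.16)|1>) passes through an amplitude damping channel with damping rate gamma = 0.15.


For amplitude damping with parameter gamma on state sqrt(a)|0> + sqrt(b)|1>:
alpha^2 = 0.84, beta^2 = 0.16
P(|0>) = alpha^2 + gamma * beta^2
= 0.84 + 0.15 * 0.16
= 0.84 + 0.0240
= 0.8640

0.8640


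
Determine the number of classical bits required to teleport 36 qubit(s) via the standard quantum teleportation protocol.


Quantum teleportation requires 2 classical bits per qubit teleported.
36 qubit(s) -> 2 * 36 = 72 classical bits

72


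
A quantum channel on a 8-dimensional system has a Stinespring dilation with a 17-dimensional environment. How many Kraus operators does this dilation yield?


Tracing out the environment in an orthonormal basis {|i>_E} gives Kraus operators K_i = <i|_E U |0>_E.
Number of Kraus operators = dim(H_env) = d_env
= 17

17


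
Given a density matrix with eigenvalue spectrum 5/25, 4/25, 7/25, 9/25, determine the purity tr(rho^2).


tr(rho^2) = sum of eigenvalues squared
= (5/25)^2 + (4/25)^2 + (7/25)^2 + (9/25)^2
= (25 + 16 + 49 + 81) / 625
= 171/625
= 0.2736

0.2736


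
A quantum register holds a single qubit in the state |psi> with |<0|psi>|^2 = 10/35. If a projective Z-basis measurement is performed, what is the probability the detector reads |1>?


|alpha|^2 = 10/35 = 0.2857
|beta|^2 = 1 - 10/35 = 25/35 = 0.7143
P(|1>) = |beta|^2 = 0.7143

0.7143


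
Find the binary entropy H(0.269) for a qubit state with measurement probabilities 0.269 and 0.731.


S = -p*log2(p) - (1-p)*log2(1-p)
p = 0.2690, 1-p = 0.7310
= -0.2690 * log2(0.2690) - 0.7310 * log2(0.7310)
= -(-0.5096) - (-0.3305)
= 0.8400

0.8400


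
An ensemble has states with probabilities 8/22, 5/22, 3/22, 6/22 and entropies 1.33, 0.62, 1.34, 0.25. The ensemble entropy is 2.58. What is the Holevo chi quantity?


chi = S(rho) - sum_i p_i * S(rho_i)
Weighted entropy = 8/22 * 1.33 + 5/22 * 0.62 + 3/22 * 1.34 + 6/22 * 0.25
= 0.8755
chi = 2.58 - 0.8755
= 1.7045

1.7045


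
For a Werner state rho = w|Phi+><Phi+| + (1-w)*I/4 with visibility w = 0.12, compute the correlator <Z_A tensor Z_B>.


|Phi+> = (|00> + |11>)/sqrt(2)
For the pure Bell state, <Z_A Z_B> = +1 (Bell-state Pauli correlator).
The maximally-mixed part I/4 has tr(I/4 * P tensor P) = 0 for any traceless Pauli P.
So <Z_A Z_B>_rho = w * (+1) + (1 - w) * 0
= 0.12 * (+1)
= 0.1200

0.1200


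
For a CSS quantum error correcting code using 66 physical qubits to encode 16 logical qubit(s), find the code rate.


Code rate R = k/n
= 16/66
= 0.2424

0.2424


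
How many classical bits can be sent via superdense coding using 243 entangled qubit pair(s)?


Superdense coding allows 2 classical bits per shared entangled pair.
243 pair(s) -> 2 * 243 = 486 classical bits

486


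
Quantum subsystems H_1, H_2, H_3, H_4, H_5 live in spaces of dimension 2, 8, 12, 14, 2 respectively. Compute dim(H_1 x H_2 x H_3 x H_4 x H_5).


dim(H_1 x H_2 x H_3 x H_4 x H_5) = 2 * 8 * 12 * 14 * 2
= 16 * 12 * 14 * 2
= 192 * 14 * 2
= 2688 * 2
= 5376

5376


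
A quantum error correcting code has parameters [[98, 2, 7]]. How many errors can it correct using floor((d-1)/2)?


Code parameters: [[98, 2, 7]], distance d = 7.
Number of correctable errors = floor((d-1)/2)
= floor((7 - 1)/2)
= floor(6/2)
= 3

3


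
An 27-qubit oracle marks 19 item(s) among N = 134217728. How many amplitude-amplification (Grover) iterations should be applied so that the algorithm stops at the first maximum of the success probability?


After j Grover iterations the success probability is P(j) = sin^2((2j+1)*theta), where sin(theta) = sqrt(k/N).
N = 2^27 = 134217728, k = 19
sin(theta) = sqrt(k/N) = 0.0003762459719
theta = arcsin(sqrt(k/N)) = 0.0003762459807 rad
P(j) reaches its first maximum when (2j+1)*theta is as close as possible to pi/2, i.e. j = round(pi/(4*theta) - 1/2).
pi/(4*theta) - 1/2 = 2086.9593
(For comparison, the common estimate pi/4 * sqrt(N/k) = 2087.4593; the exact maximiser is used here.)
Optimal iterations = 2087

2087


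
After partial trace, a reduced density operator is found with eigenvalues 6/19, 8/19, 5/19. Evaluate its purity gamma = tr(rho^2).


tr(rho^2) = sum of eigenvalues squared
= (6/19)^2 + (8/19)^2 + (5/19)^2
= (36 + 64 + 25) / 361
= 125/361
= 0.3463

0.3463


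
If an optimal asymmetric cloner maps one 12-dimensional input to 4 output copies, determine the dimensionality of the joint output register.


Output space = H^(tensor 4) where dim(H) = 12
dim = 12^4
= 144 (after 2 factors)
= 1728 (after 3 factors)
= 20736 (after 4 factors)
= 20736

20736


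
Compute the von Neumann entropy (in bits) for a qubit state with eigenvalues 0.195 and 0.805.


S = -p*log2(p) - (1-p)*log2(1-p)
p = 0.1950, 1-p = 0.8050
= -0.1950 * log2(0.1950) - 0.8050 * log2(0.8050)
= -(-0.4599) - (-0.2519)
= 0.7118

0.7118


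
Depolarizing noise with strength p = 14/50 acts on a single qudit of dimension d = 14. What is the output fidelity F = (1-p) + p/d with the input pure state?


F = (1-p) + p/d
= (1 - 0.2800) + 0.2800/14
= 0.7200 + 0.0200
= 0.7400

0.7400


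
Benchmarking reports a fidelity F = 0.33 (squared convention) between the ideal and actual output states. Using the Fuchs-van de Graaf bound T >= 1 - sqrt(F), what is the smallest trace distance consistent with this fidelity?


Fuchs-van de Graaf (squared-fidelity convention): 1 - sqrt(F) <= T <= sqrt(1 - F).
Lower bound: T >= 1 - sqrt(F)
sqrt(F) = sqrt(0.33) = 0.5745
T >= 1 - 0.5745
T >= 0.4255

0.4255


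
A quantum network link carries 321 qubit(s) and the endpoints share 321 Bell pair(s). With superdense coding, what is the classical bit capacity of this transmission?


Superdense coding allows 2 classical bits per shared entangled pair.
321 pair(s) -> 2 * 321 = 642 classical bits

642


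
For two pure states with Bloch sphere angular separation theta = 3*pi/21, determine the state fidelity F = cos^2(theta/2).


For states separated by angle theta on Bloch sphere:
F = cos^2(theta/2)
theta = 3*pi/21 = 0.4488
theta/2 = 0.2244
cos(theta/2) = 0.9749
F = 0.9505

0.9505
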